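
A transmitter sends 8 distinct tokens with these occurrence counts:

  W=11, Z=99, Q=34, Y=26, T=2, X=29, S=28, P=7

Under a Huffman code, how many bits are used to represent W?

5

Huffman merges, smallest pair first:
T(2) + P(7) → 9
9 + W(11) → 20
20 + Y(26) → 46
S(28) + X(29) → 57
Q(34) + 46 → 80
57 + 80 → 137
Z(99) + 137 → 236
The subtree containing W is merged 5 times, so code length = 5.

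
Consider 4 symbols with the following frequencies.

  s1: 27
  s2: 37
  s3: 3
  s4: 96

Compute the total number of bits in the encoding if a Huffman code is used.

260

Build the Huffman tree bottom-up:
merge s3(3) and s1(27): 30
merge 30 and s2(37): 67
merge 67 and s4(96): 163
The encoded length is the sum of every internal node's weight: 30 + 67 + 163 = 260 bits.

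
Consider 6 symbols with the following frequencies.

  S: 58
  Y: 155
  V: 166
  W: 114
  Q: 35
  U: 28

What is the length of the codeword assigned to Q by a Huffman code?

Build the tree from the bottom:
merge U(28) and Q(35): 63
merge S(58) and 63: 121
merge W(114) and 121: 235
merge Y(155) and V(166): 321
merge 235 and 321: 556
Q sits 4 levels below the root, so its codeword is 4 bits.

4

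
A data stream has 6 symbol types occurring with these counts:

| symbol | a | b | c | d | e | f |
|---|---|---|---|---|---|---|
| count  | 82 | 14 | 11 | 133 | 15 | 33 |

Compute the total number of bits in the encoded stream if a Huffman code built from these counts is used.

581

Greedily combine the two least-frequent nodes:
merge c(11) and b(14): 25
merge e(15) and 25: 40
merge f(33) and 40: 73
merge 73 and a(82): 155
merge d(133) and 155: 288
Total encoded bits = sum of merged weights = 25 + 40 + 73 + 155 + 288 = 581.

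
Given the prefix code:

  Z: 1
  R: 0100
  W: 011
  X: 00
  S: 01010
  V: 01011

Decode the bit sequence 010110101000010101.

VSXSZ

Read left to right; each codeword is recognised as soon as it completes (prefix code):
  01011→V | 01010→S | 00→X | 01010→S | 1→Z
Decoded message: VSXSZ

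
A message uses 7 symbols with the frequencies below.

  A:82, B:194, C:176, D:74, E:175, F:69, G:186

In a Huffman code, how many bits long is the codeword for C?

Huffman merges, smallest pair first:
merge F(69) and D(74): 143
merge A(82) and 143: 225
merge E(175) and C(176): 351
merge G(186) and B(194): 380
merge 225 and 351: 576
merge 380 and 576: 956
C's leaf is at depth 3, giving a 3-bit codeword.

3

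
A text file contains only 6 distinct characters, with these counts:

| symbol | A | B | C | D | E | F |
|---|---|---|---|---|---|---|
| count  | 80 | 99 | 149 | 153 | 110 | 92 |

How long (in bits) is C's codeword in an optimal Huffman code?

2

Build the tree from the bottom:
merge A(80) and F(92): 172
merge B(99) and E(110): 209
merge C(149) and D(153): 302
merge 172 and 209: 381
merge 302 and 381: 683
C's leaf is at depth 2, giving a 2-bit codeword.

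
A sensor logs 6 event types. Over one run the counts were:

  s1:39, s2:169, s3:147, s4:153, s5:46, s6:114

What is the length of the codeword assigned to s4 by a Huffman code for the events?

2

Build the tree from the bottom:
s1(39) + s5(46) → 85
85 + s6(114) → 199
s3(147) + s4(153) → 300
s2(169) + 199 → 368
300 + 368 → 668
The subtree containing s4 is merged 2 times, so code length = 2.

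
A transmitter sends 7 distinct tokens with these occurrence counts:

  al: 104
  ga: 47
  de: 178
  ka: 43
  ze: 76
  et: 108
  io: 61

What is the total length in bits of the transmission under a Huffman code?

1655

Build the Huffman tree bottom-up:
ka(43) + ga(47) → 90
io(61) + ze(76) → 137
90 + al(104) → 194
et(108) + 137 → 245
de(178) + 194 → 372
245 + 372 → 617
Total encoded bits = sum of merged weights = 90 + 137 + 194 + 245 + 372 + 617 = 1655.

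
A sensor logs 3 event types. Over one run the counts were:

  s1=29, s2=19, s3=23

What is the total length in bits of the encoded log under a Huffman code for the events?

Greedily combine the two least-frequent nodes:
s2(19) + s3(23) → 42
s1(29) + 42 → 71
Total encoded bits = sum of merged weights = 42 + 71 = 113.

113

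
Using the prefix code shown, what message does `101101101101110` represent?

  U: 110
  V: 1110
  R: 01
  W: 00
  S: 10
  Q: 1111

SUUUV

Read left to right; each codeword is recognised as soon as it completes (prefix code):
  10→S | 110→U | 110→U | 110→U | 1110→V
Decoded message: SUUUV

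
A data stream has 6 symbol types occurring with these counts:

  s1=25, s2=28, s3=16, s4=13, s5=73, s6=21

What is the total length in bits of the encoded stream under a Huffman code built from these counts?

411

Merge the two smallest weights repeatedly:
s4(13) + s3(16) → 29
s6(21) + s1(25) → 46
s2(28) + 29 → 57
46 + 57 → 103
s5(73) + 103 → 176
Total encoded bits = sum of merged weights = 29 + 46 + 57 + 103 + 176 = 411.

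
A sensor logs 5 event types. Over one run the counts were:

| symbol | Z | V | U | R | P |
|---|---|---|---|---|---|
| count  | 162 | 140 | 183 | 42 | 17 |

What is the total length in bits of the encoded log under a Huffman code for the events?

Greedily combine the two least-frequent nodes:
merge P(17) and R(42): 59
merge 59 and V(140): 199
merge Z(162) and U(183): 345
merge 199 and 345: 544
The encoded length is the sum of every internal node's weight: 59 + 199 + 345 + 544 = 1147 bits.

1147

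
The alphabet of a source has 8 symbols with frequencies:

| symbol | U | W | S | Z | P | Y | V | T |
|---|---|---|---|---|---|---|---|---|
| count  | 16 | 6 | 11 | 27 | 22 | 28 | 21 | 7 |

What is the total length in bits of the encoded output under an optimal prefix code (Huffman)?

396

Merge the two smallest weights repeatedly:
combine W(6), T(7) → 13
combine S(11), 13 → 24
combine U(16), V(21) → 37
combine P(22), 24 → 46
combine Z(27), Y(28) → 55
combine 37, 46 → 83
combine 55, 83 → 138
The encoded length is the sum of every internal node's weight: 13 + 24 + 37 + 46 + 55 + 83 + 138 = 396 bits.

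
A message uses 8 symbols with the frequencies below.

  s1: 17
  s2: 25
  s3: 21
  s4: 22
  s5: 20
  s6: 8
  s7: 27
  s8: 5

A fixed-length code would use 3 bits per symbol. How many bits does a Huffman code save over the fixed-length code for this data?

14

Fixed-length: 3 bits × 145 symbols = 435 bits.
Huffman merges:
merge s8(5) and s6(8): 13
merge 13 and s1(17): 30
merge s5(20) and s3(21): 41
merge s4(22) and s2(25): 47
merge s7(27) and 30: 57
merge 41 and 47: 88
merge 57 and 88: 145
Huffman total = 13 + 30 + 41 + 47 + 57 + 88 + 145 = 421 bits.
Saving = 435 − 421 = 14 bits.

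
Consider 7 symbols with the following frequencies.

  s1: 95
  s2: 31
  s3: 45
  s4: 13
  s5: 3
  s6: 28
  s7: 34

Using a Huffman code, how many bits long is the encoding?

617

Build the Huffman tree bottom-up:
s5(3) + s4(13) → 16
16 + s6(28) → 44
s2(31) + s7(34) → 65
44 + s3(45) → 89
65 + 89 → 154
s1(95) + 154 → 249
The encoded length is the sum of every internal node's weight: 16 + 44 + 65 + 89 + 154 + 249 = 617 bits.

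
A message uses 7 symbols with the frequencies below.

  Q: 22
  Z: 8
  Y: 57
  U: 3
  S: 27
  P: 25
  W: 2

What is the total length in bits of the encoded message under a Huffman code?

336

Greedily combine the two least-frequent nodes:
combine W(2), U(3) → 5
combine 5, Z(8) → 13
combine 13, Q(22) → 35
combine P(25), S(27) → 52
combine 35, 52 → 87
combine Y(57), 87 → 144
Each symbol's bit-cost is frequency × depth; summing gives 336 bits (equivalently 5 + 13 + 35 + 52 + 87 + 144).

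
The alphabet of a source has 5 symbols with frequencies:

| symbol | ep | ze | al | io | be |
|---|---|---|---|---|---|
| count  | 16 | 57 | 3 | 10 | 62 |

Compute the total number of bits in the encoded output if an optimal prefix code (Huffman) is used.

276

Merge the two smallest weights repeatedly:
merge al(3) and io(10): 13
merge 13 and ep(16): 29
merge 29 and ze(57): 86
merge be(62) and 86: 148
Each symbol's bit-cost is frequency × depth; summing gives 276 bits (equivalently 13 + 29 + 86 + 148).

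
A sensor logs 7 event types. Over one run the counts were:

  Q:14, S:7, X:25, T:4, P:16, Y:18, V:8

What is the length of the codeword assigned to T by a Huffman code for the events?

Build the tree from the bottom:
combine T(4), S(7) → 11
combine V(8), 11 → 19
combine Q(14), P(16) → 30
combine Y(18), 19 → 37
combine X(25), 30 → 55
combine 37, 55 → 92
T's leaf is at depth 4, giving a 4-bit codeword.

4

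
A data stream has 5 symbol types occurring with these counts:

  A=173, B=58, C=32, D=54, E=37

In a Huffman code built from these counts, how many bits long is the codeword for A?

Build the tree from the bottom:
C(32) + E(37) → 69
D(54) + B(58) → 112
69 + 112 → 181
A(173) + 181 → 354
A is merged only at the final step, so code length = 1.

1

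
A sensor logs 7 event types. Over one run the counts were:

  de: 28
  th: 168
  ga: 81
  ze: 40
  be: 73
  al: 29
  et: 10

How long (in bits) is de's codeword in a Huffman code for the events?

Repeatedly merge the two smallest:
merge et(10) and de(28): 38
merge al(29) and 38: 67
merge ze(40) and 67: 107
merge be(73) and ga(81): 154
merge 107 and 154: 261
merge th(168) and 261: 429
de's leaf is at depth 5, giving a 5-bit codeword.

5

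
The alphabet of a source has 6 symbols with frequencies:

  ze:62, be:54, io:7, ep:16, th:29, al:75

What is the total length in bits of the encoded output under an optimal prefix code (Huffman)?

561

Build the Huffman tree bottom-up:
io(7) + ep(16) → 23
23 + th(29) → 52
52 + be(54) → 106
ze(62) + al(75) → 137
106 + 137 → 243
Each symbol's bit-cost is frequency × depth; summing gives 561 bits (equivalently 23 + 52 + 106 + 137 + 243).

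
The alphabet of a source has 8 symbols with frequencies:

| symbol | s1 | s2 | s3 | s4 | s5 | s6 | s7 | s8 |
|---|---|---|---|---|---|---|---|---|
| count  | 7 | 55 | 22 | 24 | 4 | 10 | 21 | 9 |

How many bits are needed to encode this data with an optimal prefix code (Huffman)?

406

Greedily combine the two least-frequent nodes:
combine s5(4), s1(7) → 11
combine s8(9), s6(10) → 19
combine 11, 19 → 30
combine s7(21), s3(22) → 43
combine s4(24), 30 → 54
combine 43, 54 → 97
combine s2(55), 97 → 152
Total encoded bits = sum of merged weights = 11 + 19 + 30 + 43 + 54 + 97 + 152 = 406.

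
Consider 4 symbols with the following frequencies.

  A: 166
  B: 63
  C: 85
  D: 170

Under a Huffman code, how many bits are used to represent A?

2

Build the tree from the bottom:
combine B(63), C(85) → 148
combine 148, A(166) → 314
combine D(170), 314 → 484
A's leaf is at depth 2, giving a 2-bit codeword.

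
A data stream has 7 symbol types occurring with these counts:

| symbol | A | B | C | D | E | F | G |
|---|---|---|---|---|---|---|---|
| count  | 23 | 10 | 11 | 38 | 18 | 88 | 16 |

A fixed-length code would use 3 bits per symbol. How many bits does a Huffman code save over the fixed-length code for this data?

Fixed-length: 3 bits × 204 symbols = 612 bits.
Huffman merges:
combine B(10), C(11) → 21
combine G(16), E(18) → 34
combine 21, A(23) → 44
combine 34, D(38) → 72
combine 44, 72 → 116
combine F(88), 116 → 204
Huffman total = 21 + 34 + 44 + 72 + 116 + 204 = 491 bits.
Saving = 612 − 491 = 121 bits.

121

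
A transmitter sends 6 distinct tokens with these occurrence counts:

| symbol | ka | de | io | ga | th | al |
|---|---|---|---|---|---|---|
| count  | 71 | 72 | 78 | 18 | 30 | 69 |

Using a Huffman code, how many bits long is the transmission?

Build the Huffman tree bottom-up:
merge ga(18) and th(30): 48
merge 48 and al(69): 117
merge ka(71) and de(72): 143
merge io(78) and 117: 195
merge 143 and 195: 338
Total encoded bits = sum of merged weights = 48 + 117 + 143 + 195 + 338 = 841.

841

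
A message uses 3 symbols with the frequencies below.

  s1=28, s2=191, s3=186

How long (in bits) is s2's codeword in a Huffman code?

1

Repeatedly merge the two smallest:
combine s1(28), s3(186) → 214
combine s2(191), 214 → 405
s2 is a child of the root — depth 1, so its codeword is a single bit.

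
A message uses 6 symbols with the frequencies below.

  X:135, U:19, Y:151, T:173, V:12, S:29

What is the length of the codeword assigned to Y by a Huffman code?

2

Repeatedly merge the two smallest:
V(12) + U(19) → 31
S(29) + 31 → 60
60 + X(135) → 195
Y(151) + T(173) → 324
195 + 324 → 519
Y's leaf is at depth 2, giving a 2-bit codeword.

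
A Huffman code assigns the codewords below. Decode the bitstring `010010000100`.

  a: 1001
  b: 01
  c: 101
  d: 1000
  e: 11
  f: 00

Read left to right; each codeword is recognised as soon as it completes (prefix code):
  01→b | 00→f | 1000→d | 01→b | 00→f
Decoded message: bfdbf

bfdbf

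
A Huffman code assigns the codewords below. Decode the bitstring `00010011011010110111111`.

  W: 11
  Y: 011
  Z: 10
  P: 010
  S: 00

SPYYPWYWW

Read left to right; each codeword is recognised as soon as it completes (prefix code):
  00→S | 010→P | 011→Y | 011→Y | 010→P | 11→W | 011→Y | 11→W | 11→W
Decoded message: SPYYPWYWW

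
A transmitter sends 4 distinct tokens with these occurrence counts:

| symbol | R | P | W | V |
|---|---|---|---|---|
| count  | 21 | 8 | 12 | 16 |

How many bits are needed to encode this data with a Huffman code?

113

Greedily combine the two least-frequent nodes:
P(8) + W(12) → 20
V(16) + 20 → 36
R(21) + 36 → 57
Total encoded bits = sum of merged weights = 20 + 36 + 57 = 113.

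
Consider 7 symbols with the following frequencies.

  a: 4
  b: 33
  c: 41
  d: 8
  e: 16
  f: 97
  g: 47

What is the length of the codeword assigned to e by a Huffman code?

4

Build the tree from the bottom:
combine a(4), d(8) → 12
combine 12, e(16) → 28
combine 28, b(33) → 61
combine c(41), g(47) → 88
combine 61, 88 → 149
combine f(97), 149 → 246
e sits 4 levels below the root, so its codeword is 4 bits.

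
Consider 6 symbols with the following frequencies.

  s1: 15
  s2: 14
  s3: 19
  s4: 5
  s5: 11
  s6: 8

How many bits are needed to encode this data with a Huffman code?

Greedily combine the two least-frequent nodes:
merge s4(5) and s6(8): 13
merge s5(11) and 13: 24
merge s2(14) and s1(15): 29
merge s3(19) and 24: 43
merge 29 and 43: 72
Each symbol's bit-cost is frequency × depth; summing gives 181 bits (equivalently 13 + 24 + 29 + 43 + 72).

181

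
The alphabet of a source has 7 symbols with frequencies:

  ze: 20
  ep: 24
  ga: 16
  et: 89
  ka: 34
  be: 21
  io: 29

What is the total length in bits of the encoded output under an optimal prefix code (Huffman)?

602

Merge the two smallest weights repeatedly:
merge ga(16) and ze(20): 36
merge be(21) and ep(24): 45
merge io(29) and ka(34): 63
merge 36 and 45: 81
merge 63 and 81: 144
merge et(89) and 144: 233
Each symbol's bit-cost is frequency × depth; summing gives 602 bits (equivalently 36 + 45 + 63 + 81 + 144 + 233).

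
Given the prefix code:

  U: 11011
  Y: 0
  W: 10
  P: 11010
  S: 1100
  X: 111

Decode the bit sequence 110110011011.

UYYU

Read left to right; each codeword is recognised as soon as it completes (prefix code):
  11011→U | 0→Y | 0→Y | 11011→U
Decoded message: UYYU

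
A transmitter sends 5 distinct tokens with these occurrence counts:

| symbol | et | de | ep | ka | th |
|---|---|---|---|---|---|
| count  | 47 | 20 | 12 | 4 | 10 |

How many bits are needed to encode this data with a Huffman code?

179

Greedily combine the two least-frequent nodes:
combine ka(4), th(10) → 14
combine ep(12), 14 → 26
combine de(20), 26 → 46
combine 46, et(47) → 93
Total encoded bits = sum of merged weights = 14 + 26 + 46 + 93 = 179.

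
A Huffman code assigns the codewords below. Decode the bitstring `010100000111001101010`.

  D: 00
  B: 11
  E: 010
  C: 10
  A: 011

ECDDBCAEC

Read left to right; each codeword is recognised as soon as it completes (prefix code):
  010→E | 10→C | 00→D | 00→D | 11→B | 10→C | 011→A | 010→E | 10→C
Decoded message: ECDDBCAEC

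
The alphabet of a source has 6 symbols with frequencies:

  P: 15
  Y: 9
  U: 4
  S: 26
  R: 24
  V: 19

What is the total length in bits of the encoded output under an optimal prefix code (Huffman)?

Build the Huffman tree bottom-up:
merge U(4) and Y(9): 13
merge 13 and P(15): 28
merge V(19) and R(24): 43
merge S(26) and 28: 54
merge 43 and 54: 97
Each symbol's bit-cost is frequency × depth; summing gives 235 bits (equivalently 13 + 28 + 43 + 54 + 97).

235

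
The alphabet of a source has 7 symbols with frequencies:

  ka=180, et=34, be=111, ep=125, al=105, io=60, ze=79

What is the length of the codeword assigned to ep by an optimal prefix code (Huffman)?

2

Repeatedly merge the two smallest:
combine et(34), io(60) → 94
combine ze(79), 94 → 173
combine al(105), be(111) → 216
combine ep(125), 173 → 298
combine ka(180), 216 → 396
combine 298, 396 → 694
ep sits 2 levels below the root, so its codeword is 2 bits.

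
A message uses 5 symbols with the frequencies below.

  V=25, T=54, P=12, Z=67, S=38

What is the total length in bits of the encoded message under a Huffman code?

Merge the two smallest weights repeatedly:
combine P(12), V(25) → 37
combine 37, S(38) → 75
combine T(54), Z(67) → 121
combine 75, 121 → 196
Each symbol's bit-cost is frequency × depth; summing gives 429 bits (equivalently 37 + 75 + 121 + 196).

429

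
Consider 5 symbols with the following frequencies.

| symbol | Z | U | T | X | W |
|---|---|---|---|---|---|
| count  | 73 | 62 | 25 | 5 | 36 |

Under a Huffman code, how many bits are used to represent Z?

1

Repeatedly merge the two smallest:
X(5) + T(25) → 30
30 + W(36) → 66
U(62) + 66 → 128
Z(73) + 128 → 201
Z is merged only at the final step, so code length = 1.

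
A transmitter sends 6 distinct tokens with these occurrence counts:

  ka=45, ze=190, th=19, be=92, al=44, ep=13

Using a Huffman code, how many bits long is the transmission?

845

Build the Huffman tree bottom-up:
merge ep(13) and th(19): 32
merge 32 and al(44): 76
merge ka(45) and 76: 121
merge be(92) and 121: 213
merge ze(190) and 213: 403
The encoded length is the sum of every internal node's weight: 32 + 76 + 121 + 213 + 403 = 845 bits.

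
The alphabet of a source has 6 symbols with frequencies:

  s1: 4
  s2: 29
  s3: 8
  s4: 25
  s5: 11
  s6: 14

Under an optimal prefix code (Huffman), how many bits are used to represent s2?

Build the tree from the bottom:
merge s1(4) and s3(8): 12
merge s5(11) and 12: 23
merge s6(14) and 23: 37
merge s4(25) and s2(29): 54
merge 37 and 54: 91
s2's leaf is at depth 2, giving a 2-bit codeword.

2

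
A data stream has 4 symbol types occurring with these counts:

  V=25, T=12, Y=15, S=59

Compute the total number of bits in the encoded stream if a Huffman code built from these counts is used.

190

Build the Huffman tree bottom-up:
T(12) + Y(15) → 27
V(25) + 27 → 52
52 + S(59) → 111
Total encoded bits = sum of merged weights = 27 + 52 + 111 = 190.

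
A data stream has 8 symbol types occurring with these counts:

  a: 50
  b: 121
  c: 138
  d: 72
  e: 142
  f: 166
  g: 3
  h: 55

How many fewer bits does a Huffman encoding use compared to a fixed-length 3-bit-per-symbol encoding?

Fixed-length: 3 bits × 747 symbols = 2241 bits.
Huffman merges:
combine g(3), a(50) → 53
combine 53, h(55) → 108
combine d(72), 108 → 180
combine b(121), c(138) → 259
combine e(142), f(166) → 308
combine 180, 259 → 439
combine 308, 439 → 747
Huffman total = 53 + 108 + 180 + 259 + 308 + 439 + 747 = 2094 bits.
Saving = 2241 − 2094 = 147 bits.

147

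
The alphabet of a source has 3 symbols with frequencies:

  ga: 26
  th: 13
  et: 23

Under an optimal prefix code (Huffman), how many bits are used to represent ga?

Repeatedly merge the two smallest:
th(13) + et(23) → 36
ga(26) + 36 → 62
ga is a child of the root — depth 1, so its codeword is a single bit.

1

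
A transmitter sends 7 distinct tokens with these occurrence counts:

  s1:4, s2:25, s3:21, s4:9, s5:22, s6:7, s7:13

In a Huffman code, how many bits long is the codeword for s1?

5

Build the tree from the bottom:
combine s1(4), s6(7) → 11
combine s4(9), 11 → 20
combine s7(13), 20 → 33
combine s3(21), s5(22) → 43
combine s2(25), 33 → 58
combine 43, 58 → 101
s1 sits 5 levels below the root, so its codeword is 5 bits.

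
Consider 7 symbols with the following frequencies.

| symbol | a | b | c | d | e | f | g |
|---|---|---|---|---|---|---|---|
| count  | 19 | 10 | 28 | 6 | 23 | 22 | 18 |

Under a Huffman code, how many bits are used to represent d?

Huffman merges, smallest pair first:
merge d(6) and b(10): 16
merge 16 and g(18): 34
merge a(19) and f(22): 41
merge e(23) and c(28): 51
merge 34 and 41: 75
merge 51 and 75: 126
d sits 4 levels below the root, so its codeword is 4 bits.

4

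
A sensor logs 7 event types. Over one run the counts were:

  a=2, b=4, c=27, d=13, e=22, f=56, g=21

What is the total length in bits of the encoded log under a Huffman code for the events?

Merge the two smallest weights repeatedly:
a(2) + b(4) → 6
6 + d(13) → 19
19 + g(21) → 40
e(22) + c(27) → 49
40 + 49 → 89
f(56) + 89 → 145
Each symbol's bit-cost is frequency × depth; summing gives 348 bits (equivalently 6 + 19 + 40 + 49 + 89 + 145).

348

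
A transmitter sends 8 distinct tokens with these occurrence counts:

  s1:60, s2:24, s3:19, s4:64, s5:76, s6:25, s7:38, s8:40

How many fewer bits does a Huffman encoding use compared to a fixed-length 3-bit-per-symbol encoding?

Fixed-length: 3 bits × 346 symbols = 1038 bits.
Huffman merges:
s3(19) + s2(24) → 43
s6(25) + s7(38) → 63
s8(40) + 43 → 83
s1(60) + 63 → 123
s4(64) + s5(76) → 140
83 + 123 → 206
140 + 206 → 346
Huffman total = 43 + 63 + 83 + 123 + 140 + 206 + 346 = 1004 bits.
Saving = 1038 − 1004 = 34 bits.

34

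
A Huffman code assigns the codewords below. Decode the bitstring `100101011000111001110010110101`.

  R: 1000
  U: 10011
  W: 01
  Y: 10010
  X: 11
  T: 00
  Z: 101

YZRXUYXWW

Read left to right; each codeword is recognised as soon as it completes (prefix code):
  10010→Y | 101→Z | 1000→R | 11→X | 10011→U | 10010→Y | 11→X | 01→W | 01→W
Decoded message: YZRXUYXWW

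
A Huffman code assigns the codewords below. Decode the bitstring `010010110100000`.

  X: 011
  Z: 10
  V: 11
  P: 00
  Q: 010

QQVQPP

Read left to right; each codeword is recognised as soon as it completes (prefix code):
  010→Q | 010→Q | 11→V | 010→Q | 00→P | 00→P
Decoded message: QQVQPP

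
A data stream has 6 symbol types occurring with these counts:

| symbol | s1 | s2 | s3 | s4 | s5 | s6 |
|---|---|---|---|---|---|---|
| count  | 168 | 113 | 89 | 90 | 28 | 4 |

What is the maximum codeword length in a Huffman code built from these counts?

4

Merge the two lowest-weight nodes at each step:
combine s6(4), s5(28) → 32
combine 32, s3(89) → 121
combine s4(90), s2(113) → 203
combine 121, s1(168) → 289
combine 203, 289 → 492
Maximum depth reached is 4.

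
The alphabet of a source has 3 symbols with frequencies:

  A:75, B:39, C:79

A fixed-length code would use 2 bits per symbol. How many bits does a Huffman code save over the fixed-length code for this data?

Fixed-length: 2 bits × 193 symbols = 386 bits.
Huffman merges:
combine B(39), A(75) → 114
combine C(79), 114 → 193
Huffman total = 114 + 193 = 307 bits.
Saving = 386 − 307 = 79 bits.

79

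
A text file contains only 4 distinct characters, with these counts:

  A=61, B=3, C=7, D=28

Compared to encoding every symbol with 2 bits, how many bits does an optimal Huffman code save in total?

51

Fixed-length: 2 bits × 99 symbols = 198 bits.
Huffman merges:
combine B(3), C(7) → 10
combine 10, D(28) → 38
combine 38, A(61) → 99
Huffman total = 10 + 38 + 99 = 147 bits.
Saving = 198 − 147 = 51 bits.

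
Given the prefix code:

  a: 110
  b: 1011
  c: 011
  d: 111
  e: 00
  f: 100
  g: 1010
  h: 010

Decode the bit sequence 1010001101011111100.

geabdf

Read left to right; each codeword is recognised as soon as it completes (prefix code):
  1010→g | 00→e | 110→a | 1011→b | 111→d | 100→f
Decoded message: geabdf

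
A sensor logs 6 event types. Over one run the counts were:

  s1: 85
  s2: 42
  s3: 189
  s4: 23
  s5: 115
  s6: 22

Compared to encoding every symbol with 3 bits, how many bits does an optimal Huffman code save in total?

Fixed-length: 3 bits × 476 symbols = 1428 bits.
Huffman merges:
combine s6(22), s4(23) → 45
combine s2(42), 45 → 87
combine s1(85), 87 → 172
combine s5(115), 172 → 287
combine s3(189), 287 → 476
Huffman total = 45 + 87 + 172 + 287 + 476 = 1067 bits.
Saving = 1428 − 1067 = 361 bits.

361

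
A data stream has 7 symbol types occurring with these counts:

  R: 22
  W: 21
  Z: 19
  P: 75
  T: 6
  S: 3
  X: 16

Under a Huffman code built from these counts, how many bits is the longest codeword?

Merge the two lowest-weight nodes at each step:
combine S(3), T(6) → 9
combine 9, X(16) → 25
combine Z(19), W(21) → 40
combine R(22), 25 → 47
combine 40, 47 → 87
combine P(75), 87 → 162
The first pair merged (S, T) ends up deepest, at depth 5.

5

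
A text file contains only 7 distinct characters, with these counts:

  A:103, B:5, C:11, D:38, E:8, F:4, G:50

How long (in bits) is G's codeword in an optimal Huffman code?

2

Repeatedly merge the two smallest:
merge F(4) and B(5): 9
merge E(8) and 9: 17
merge C(11) and 17: 28
merge 28 and D(38): 66
merge G(50) and 66: 116
merge A(103) and 116: 219
G sits 2 levels below the root, so its codeword is 2 bits.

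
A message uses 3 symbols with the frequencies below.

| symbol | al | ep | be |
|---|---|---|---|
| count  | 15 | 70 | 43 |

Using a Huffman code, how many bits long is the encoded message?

186

Greedily combine the two least-frequent nodes:
merge al(15) and be(43): 58
merge 58 and ep(70): 128
Total encoded bits = sum of merged weights = 58 + 128 = 186.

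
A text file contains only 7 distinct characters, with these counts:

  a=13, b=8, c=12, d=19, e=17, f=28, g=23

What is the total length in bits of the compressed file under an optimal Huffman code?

329

Greedily combine the two least-frequent nodes:
b(8) + c(12) → 20
a(13) + e(17) → 30
d(19) + 20 → 39
g(23) + f(28) → 51
30 + 39 → 69
51 + 69 → 120
Each symbol's bit-cost is frequency × depth; summing gives 329 bits (equivalently 20 + 30 + 39 + 51 + 69 + 120).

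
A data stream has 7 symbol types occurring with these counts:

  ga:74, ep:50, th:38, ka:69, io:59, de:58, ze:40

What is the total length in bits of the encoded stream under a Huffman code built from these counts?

1090

Merge the two smallest weights repeatedly:
th(38) + ze(40) → 78
ep(50) + de(58) → 108
io(59) + ka(69) → 128
ga(74) + 78 → 152
108 + 128 → 236
152 + 236 → 388
Total encoded bits = sum of merged weights = 78 + 108 + 128 + 152 + 236 + 388 = 1090.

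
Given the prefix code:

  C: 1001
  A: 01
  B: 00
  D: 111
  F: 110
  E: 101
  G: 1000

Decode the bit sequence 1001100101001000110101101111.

CCABGFEED

Read left to right; each codeword is recognised as soon as it completes (prefix code):
  1001→C | 1001→C | 01→A | 00→B | 1000→G | 110→F | 101→E | 101→E | 111→D
Decoded message: CCABGFEED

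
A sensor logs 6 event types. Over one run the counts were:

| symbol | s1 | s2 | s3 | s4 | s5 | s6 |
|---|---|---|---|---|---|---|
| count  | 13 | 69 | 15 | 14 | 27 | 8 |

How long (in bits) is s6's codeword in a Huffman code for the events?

Huffman merges, smallest pair first:
merge s6(8) and s1(13): 21
merge s4(14) and s3(15): 29
merge 21 and s5(27): 48
merge 29 and 48: 77
merge s2(69) and 77: 146
The subtree containing s6 is merged 4 times, so code length = 4.

4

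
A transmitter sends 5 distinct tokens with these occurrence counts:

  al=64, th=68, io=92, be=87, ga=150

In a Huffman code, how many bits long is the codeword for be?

2

Repeatedly merge the two smallest:
al(64) + th(68) → 132
be(87) + io(92) → 179
132 + ga(150) → 282
179 + 282 → 461
The subtree containing be is merged 2 times, so code length = 2.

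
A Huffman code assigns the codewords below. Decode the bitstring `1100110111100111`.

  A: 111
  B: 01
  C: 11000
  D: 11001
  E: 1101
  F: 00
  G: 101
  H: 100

Read left to right; each codeword is recognised as soon as it completes (prefix code):
  11001→D | 101→G | 111→A | 00→F | 111→A
Decoded message: DGAFA

DGAFA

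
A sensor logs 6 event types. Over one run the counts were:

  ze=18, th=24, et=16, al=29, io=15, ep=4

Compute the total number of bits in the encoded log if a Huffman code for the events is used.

265

Merge the two smallest weights repeatedly:
combine ep(4), io(15) → 19
combine et(16), ze(18) → 34
combine 19, th(24) → 43
combine al(29), 34 → 63
combine 43, 63 → 106
Each symbol's bit-cost is frequency × depth; summing gives 265 bits (equivalently 19 + 34 + 43 + 63 + 106).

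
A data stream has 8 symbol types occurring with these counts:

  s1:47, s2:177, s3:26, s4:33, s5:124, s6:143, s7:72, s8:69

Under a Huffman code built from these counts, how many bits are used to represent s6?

2

Repeatedly merge the two smallest:
merge s3(26) and s4(33): 59
merge s1(47) and 59: 106
merge s8(69) and s7(72): 141
merge 106 and s5(124): 230
merge 141 and s6(143): 284
merge s2(177) and 230: 407
merge 284 and 407: 691
The subtree containing s6 is merged 2 times, so code length = 2.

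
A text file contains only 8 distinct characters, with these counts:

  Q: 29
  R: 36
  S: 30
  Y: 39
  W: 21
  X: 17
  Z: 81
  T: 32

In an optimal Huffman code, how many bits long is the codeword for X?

Huffman merges, smallest pair first:
merge X(17) and W(21): 38
merge Q(29) and S(30): 59
merge T(32) and R(36): 68
merge 38 and Y(39): 77
merge 59 and 68: 127
merge 77 and Z(81): 158
merge 127 and 158: 285
The subtree containing X is merged 4 times, so code length = 4.

4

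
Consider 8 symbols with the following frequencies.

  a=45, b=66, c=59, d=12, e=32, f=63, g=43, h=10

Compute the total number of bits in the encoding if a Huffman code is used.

Build the Huffman tree bottom-up:
h(10) + d(12) → 22
22 + e(32) → 54
g(43) + a(45) → 88
54 + c(59) → 113
f(63) + b(66) → 129
88 + 113 → 201
129 + 201 → 330
Each symbol's bit-cost is frequency × depth; summing gives 937 bits (equivalently 22 + 54 + 88 + 113 + 129 + 201 + 330).

937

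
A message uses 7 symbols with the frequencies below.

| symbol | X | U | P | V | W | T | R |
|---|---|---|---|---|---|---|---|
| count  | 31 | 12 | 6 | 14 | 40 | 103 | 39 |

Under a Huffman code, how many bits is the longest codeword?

5

Merge the two lowest-weight nodes at each step:
merge P(6) and U(12): 18
merge V(14) and 18: 32
merge X(31) and 32: 63
merge R(39) and W(40): 79
merge 63 and 79: 142
merge T(103) and 142: 245
The first pair merged (P, U) ends up deepest, at depth 5.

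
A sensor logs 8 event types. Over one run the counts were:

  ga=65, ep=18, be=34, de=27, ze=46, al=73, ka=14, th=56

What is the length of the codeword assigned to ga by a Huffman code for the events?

Huffman merges, smallest pair first:
combine ka(14), ep(18) → 32
combine de(27), 32 → 59
combine be(34), ze(46) → 80
combine th(56), 59 → 115
combine ga(65), al(73) → 138
combine 80, 115 → 195
combine 138, 195 → 333
ga's leaf is at depth 2, giving a 2-bit codeword.

2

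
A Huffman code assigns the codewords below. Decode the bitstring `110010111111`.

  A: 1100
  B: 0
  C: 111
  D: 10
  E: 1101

Read left to right; each codeword is recognised as soon as it completes (prefix code):
  1100→A | 10→D | 111→C | 111→C
Decoded message: ADCC

ADCC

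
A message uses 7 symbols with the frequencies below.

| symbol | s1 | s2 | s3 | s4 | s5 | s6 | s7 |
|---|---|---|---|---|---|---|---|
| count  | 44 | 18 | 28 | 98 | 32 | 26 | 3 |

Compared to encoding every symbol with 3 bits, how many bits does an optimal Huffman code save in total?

Fixed-length: 3 bits × 249 symbols = 747 bits.
Huffman merges:
combine s7(3), s2(18) → 21
combine 21, s6(26) → 47
combine s3(28), s5(32) → 60
combine s1(44), 47 → 91
combine 60, 91 → 151
combine s4(98), 151 → 249
Huffman total = 21 + 47 + 60 + 91 + 151 + 249 = 619 bits.
Saving = 747 − 619 = 128 bits.

128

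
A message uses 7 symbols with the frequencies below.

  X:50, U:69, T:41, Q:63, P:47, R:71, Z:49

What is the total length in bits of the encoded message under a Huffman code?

1099

Build the Huffman tree bottom-up:
merge T(41) and P(47): 88
merge Z(49) and X(50): 99
merge Q(63) and U(69): 132
merge R(71) and 88: 159
merge 99 and 132: 231
merge 159 and 231: 390
Total encoded bits = sum of merged weights = 88 + 99 + 132 + 159 + 231 + 390 = 1099.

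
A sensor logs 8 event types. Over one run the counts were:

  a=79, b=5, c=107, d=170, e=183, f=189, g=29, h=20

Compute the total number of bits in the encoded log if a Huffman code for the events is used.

Merge the two smallest weights repeatedly:
merge b(5) and h(20): 25
merge 25 and g(29): 54
merge 54 and a(79): 133
merge c(107) and 133: 240
merge d(170) and e(183): 353
merge f(189) and 240: 429
merge 353 and 429: 782
The encoded length is the sum of every internal node's weight: 25 + 54 + 133 + 240 + 353 + 429 + 782 = 2016 bits.

2016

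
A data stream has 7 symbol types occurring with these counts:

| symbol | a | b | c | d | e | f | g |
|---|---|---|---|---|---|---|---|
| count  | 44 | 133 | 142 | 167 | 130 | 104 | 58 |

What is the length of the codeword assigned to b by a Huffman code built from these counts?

3

Huffman merges, smallest pair first:
combine a(44), g(58) → 102
combine 102, f(104) → 206
combine e(130), b(133) → 263
combine c(142), d(167) → 309
combine 206, 263 → 469
combine 309, 469 → 778
b's leaf is at depth 3, giving a 3-bit codeword.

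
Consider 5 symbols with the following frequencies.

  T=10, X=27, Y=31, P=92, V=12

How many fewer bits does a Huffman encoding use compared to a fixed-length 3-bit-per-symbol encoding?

193

Fixed-length: 3 bits × 172 symbols = 516 bits.
Huffman merges:
merge T(10) and V(12): 22
merge 22 and X(27): 49
merge Y(31) and 49: 80
merge 80 and P(92): 172
Huffman total = 22 + 49 + 80 + 172 = 323 bits.
Saving = 516 − 323 = 193 bits.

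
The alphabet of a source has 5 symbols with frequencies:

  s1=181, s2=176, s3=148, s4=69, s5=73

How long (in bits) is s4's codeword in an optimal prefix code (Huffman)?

Repeatedly merge the two smallest:
combine s4(69), s5(73) → 142
combine 142, s3(148) → 290
combine s2(176), s1(181) → 357
combine 290, 357 → 647
The subtree containing s4 is merged 3 times, so code length = 3.

3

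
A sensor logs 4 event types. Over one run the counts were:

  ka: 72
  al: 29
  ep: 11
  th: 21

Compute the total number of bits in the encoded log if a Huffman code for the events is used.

226

Build the Huffman tree bottom-up:
merge ep(11) and th(21): 32
merge al(29) and 32: 61
merge 61 and ka(72): 133
The encoded length is the sum of every internal node's weight: 32 + 61 + 133 = 226 bits.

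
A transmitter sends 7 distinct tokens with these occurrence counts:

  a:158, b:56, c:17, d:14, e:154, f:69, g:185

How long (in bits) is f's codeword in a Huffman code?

3

Repeatedly merge the two smallest:
d(14) + c(17) → 31
31 + b(56) → 87
f(69) + 87 → 156
e(154) + 156 → 310
a(158) + g(185) → 343
310 + 343 → 653
f's leaf is at depth 3, giving a 3-bit codeword.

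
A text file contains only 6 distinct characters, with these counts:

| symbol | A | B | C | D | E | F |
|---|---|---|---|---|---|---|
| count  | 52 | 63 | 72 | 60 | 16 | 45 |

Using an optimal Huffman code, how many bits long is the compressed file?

789

Greedily combine the two least-frequent nodes:
merge E(16) and F(45): 61
merge A(52) and D(60): 112
merge 61 and B(63): 124
merge C(72) and 112: 184
merge 124 and 184: 308
Total encoded bits = sum of merged weights = 61 + 112 + 124 + 184 + 308 = 789.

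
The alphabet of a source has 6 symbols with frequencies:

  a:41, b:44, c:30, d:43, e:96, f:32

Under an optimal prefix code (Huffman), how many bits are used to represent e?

Huffman merges, smallest pair first:
combine c(30), f(32) → 62
combine a(41), d(43) → 84
combine b(44), 62 → 106
combine 84, e(96) → 180
combine 106, 180 → 286
The subtree containing e is merged 2 times, so code length = 2.

2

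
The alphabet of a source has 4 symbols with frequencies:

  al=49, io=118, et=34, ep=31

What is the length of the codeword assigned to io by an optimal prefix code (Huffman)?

Repeatedly merge the two smallest:
merge ep(31) and et(34): 65
merge al(49) and 65: 114
merge 114 and io(118): 232
io is merged only at the final step, so code length = 1.

1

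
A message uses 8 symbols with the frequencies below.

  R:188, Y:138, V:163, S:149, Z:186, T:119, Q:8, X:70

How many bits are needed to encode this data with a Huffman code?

Greedily combine the two least-frequent nodes:
merge Q(8) and X(70): 78
merge 78 and T(119): 197
merge Y(138) and S(149): 287
merge V(163) and Z(186): 349
merge R(188) and 197: 385
merge 287 and 349: 636
merge 385 and 636: 1021
Each symbol's bit-cost is frequency × depth; summing gives 2953 bits (equivalently 78 + 197 + 287 + 349 + 385 + 636 + 1021).

2953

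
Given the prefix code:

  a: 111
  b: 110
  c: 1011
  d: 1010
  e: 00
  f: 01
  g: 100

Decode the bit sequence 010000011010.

Read left to right; each codeword is recognised as soon as it completes (prefix code):
  01→f | 00→e | 00→e | 01→f | 1010→d
Decoded message: feefd

feefd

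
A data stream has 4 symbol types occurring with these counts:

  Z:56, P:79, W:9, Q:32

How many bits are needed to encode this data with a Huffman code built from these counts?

Build the Huffman tree bottom-up:
combine W(9), Q(32) → 41
combine 41, Z(56) → 97
combine P(79), 97 → 176
Total encoded bits = sum of merged weights = 41 + 97 + 176 = 314.

314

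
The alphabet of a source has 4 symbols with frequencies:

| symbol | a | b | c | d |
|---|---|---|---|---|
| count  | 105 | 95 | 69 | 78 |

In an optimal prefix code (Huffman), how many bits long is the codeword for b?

2

Huffman merges, smallest pair first:
c(69) + d(78) → 147
b(95) + a(105) → 200
147 + 200 → 347
b sits 2 levels below the root, so its codeword is 2 bits.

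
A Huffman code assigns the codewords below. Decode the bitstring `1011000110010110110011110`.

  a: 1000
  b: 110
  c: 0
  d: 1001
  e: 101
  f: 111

Read left to right; each codeword is recognised as soon as it completes (prefix code):
  101→e | 1000→a | 110→b | 0→c | 101→e | 101→e | 1001→d | 111→f | 0→c
Decoded message: eabceedfc

eabceedfc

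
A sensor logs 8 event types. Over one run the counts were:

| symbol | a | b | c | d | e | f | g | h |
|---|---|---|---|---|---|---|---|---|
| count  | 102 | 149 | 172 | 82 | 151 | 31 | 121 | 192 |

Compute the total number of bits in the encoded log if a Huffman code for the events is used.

Merge the two smallest weights repeatedly:
f(31) + d(82) → 113
a(102) + 113 → 215
g(121) + b(149) → 270
e(151) + c(172) → 323
h(192) + 215 → 407
270 + 323 → 593
407 + 593 → 1000
Total encoded bits = sum of merged weights = 113 + 215 + 270 + 323 + 407 + 593 + 1000 = 2921.

2921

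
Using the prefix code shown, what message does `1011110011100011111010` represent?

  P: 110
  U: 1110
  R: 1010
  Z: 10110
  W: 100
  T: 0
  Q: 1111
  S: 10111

Read left to right; each codeword is recognised as soon as it completes (prefix code):
  10111→S | 100→W | 1110→U | 0→T | 0→T | 1111→Q | 1010→R
Decoded message: SWUTTQR

SWUTTQR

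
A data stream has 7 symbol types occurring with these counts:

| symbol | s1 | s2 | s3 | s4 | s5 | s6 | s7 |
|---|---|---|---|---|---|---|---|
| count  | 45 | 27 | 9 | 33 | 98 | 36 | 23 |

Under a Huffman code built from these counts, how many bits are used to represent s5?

Build the tree from the bottom:
merge s3(9) and s7(23): 32
merge s2(27) and 32: 59
merge s4(33) and s6(36): 69
merge s1(45) and 59: 104
merge 69 and s5(98): 167
merge 104 and 167: 271
s5 sits 2 levels below the root, so its codeword is 2 bits.

2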